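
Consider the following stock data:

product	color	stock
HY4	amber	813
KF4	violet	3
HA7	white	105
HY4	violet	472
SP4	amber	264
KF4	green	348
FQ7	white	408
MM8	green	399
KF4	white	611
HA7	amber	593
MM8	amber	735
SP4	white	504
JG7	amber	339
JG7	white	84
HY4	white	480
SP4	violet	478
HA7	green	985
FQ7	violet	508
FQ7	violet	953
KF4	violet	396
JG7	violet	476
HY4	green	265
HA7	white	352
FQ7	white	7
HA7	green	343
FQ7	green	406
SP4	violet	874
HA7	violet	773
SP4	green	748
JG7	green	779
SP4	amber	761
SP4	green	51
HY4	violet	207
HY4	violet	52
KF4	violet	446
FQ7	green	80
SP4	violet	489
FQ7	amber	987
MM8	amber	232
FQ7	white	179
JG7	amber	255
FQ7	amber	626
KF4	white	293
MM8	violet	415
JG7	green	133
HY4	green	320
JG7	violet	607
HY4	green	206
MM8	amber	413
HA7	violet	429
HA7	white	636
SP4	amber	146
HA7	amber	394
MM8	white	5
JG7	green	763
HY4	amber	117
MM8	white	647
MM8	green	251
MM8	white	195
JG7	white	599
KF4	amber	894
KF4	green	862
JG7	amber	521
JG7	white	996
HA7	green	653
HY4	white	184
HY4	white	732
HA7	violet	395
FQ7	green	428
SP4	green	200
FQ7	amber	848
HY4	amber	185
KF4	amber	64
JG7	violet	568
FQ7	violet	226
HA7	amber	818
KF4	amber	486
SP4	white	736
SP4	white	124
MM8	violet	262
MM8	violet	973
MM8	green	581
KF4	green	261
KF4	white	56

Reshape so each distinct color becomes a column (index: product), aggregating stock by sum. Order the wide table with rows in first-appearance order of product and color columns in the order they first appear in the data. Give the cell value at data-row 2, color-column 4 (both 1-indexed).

1471

With rows in first-appearance order of product, row 2 is product=KF4. color columns in first-appearance order: amber, violet, white, green; column 4 is green.
Long rows with product=KF4, color=green: 348 + 862 + 261 = 1471.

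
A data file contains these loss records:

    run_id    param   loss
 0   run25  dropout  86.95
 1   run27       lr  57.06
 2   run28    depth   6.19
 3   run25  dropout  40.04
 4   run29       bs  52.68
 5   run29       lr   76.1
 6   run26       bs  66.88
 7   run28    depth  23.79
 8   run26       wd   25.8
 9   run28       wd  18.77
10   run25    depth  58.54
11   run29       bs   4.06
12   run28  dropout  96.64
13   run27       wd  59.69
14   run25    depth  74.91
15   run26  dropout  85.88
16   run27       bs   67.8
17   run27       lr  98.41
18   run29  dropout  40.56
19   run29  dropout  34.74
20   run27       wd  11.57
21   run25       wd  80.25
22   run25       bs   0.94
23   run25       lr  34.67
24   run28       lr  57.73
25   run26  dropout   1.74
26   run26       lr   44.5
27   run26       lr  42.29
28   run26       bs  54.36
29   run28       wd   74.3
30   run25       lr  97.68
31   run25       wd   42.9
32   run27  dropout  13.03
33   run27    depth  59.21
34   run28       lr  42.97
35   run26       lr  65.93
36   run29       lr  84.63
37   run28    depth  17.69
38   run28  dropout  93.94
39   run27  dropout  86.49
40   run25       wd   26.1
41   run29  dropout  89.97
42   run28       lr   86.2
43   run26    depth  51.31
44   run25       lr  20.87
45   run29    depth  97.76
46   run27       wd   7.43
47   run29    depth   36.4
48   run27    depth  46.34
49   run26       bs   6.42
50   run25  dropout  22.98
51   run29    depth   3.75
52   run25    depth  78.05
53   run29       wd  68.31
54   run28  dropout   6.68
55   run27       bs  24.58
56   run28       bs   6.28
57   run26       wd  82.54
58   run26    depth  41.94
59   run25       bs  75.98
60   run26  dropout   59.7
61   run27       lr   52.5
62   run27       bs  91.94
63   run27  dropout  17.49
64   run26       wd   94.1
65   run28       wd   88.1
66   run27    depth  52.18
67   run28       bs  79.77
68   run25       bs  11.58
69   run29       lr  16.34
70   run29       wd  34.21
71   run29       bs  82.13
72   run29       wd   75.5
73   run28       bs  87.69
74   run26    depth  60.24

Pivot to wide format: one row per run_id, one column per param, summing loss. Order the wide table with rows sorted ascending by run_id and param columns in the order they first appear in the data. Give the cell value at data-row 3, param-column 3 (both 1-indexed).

157.73

With rows sorted ascending by run_id, row 3 is run_id=run27. param columns in first-appearance order: dropout, lr, depth, bs, wd; column 3 is depth.
Long rows with run_id=run27, param=depth: 59.21 + 46.34 + 52.18 = 157.73.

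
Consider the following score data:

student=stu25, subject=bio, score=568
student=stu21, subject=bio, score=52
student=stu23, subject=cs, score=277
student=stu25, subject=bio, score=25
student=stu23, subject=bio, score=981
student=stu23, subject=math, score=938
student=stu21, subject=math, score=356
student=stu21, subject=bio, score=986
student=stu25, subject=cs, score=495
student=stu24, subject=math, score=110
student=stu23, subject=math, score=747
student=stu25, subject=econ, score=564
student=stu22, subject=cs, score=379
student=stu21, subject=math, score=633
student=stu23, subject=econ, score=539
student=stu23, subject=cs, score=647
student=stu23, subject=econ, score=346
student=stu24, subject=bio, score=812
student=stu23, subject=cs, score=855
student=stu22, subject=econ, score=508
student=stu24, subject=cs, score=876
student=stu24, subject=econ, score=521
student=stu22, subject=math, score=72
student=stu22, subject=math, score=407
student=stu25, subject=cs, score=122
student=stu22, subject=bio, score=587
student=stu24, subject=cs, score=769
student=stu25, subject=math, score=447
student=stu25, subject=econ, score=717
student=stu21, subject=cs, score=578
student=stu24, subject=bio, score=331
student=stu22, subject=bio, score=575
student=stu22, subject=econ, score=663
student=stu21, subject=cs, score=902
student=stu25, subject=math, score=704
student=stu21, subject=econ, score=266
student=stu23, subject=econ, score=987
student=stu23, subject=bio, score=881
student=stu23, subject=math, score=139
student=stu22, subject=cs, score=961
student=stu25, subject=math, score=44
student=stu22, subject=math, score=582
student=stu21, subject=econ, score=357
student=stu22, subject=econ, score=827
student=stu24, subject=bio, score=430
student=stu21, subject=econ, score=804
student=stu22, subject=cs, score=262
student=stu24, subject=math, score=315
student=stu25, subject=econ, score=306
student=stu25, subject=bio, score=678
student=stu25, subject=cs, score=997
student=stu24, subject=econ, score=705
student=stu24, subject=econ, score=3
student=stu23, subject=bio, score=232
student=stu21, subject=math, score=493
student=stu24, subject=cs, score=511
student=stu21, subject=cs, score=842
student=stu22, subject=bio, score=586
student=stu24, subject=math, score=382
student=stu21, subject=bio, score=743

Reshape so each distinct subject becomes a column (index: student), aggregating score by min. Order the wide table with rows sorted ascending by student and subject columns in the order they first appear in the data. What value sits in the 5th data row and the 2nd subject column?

With rows sorted ascending by student, row 5 is student=stu25. subject columns in first-appearance order: bio, cs, math, econ; column 2 is cs.
Long rows with student=stu25, subject=cs: min(495, 122, 997) = 122.

122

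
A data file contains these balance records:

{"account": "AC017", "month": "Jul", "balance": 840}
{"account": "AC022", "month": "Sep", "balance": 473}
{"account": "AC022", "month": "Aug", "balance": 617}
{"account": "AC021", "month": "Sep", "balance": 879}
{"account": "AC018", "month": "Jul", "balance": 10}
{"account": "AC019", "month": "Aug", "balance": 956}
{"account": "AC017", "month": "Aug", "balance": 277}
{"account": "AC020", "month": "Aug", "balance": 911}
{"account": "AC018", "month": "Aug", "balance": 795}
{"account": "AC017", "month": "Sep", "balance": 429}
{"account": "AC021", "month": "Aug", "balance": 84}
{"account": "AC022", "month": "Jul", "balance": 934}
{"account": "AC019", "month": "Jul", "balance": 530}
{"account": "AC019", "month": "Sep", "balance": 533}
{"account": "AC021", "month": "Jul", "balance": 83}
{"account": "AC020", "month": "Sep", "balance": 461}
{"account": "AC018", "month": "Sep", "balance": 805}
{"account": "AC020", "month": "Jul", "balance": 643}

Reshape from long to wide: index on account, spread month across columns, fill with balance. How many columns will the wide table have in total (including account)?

1 column for account plus 3 distinct month values → 4 columns.

4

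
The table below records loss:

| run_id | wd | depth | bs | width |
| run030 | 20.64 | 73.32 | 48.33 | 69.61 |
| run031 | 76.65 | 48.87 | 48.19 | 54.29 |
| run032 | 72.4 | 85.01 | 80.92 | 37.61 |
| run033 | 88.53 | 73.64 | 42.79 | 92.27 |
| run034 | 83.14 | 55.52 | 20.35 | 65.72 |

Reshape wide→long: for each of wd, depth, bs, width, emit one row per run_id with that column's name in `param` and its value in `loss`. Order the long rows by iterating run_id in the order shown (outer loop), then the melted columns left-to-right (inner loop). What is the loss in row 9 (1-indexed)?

20 rows total (5 × 4). Row 9: index ⌊(9-1)/4⌋ = 2 into run_id → run032; (9-1) mod 4 = 0 into the melted columns → wd.
So row 9 is (run032, wd, 72.4); loss = 72.4.

72.4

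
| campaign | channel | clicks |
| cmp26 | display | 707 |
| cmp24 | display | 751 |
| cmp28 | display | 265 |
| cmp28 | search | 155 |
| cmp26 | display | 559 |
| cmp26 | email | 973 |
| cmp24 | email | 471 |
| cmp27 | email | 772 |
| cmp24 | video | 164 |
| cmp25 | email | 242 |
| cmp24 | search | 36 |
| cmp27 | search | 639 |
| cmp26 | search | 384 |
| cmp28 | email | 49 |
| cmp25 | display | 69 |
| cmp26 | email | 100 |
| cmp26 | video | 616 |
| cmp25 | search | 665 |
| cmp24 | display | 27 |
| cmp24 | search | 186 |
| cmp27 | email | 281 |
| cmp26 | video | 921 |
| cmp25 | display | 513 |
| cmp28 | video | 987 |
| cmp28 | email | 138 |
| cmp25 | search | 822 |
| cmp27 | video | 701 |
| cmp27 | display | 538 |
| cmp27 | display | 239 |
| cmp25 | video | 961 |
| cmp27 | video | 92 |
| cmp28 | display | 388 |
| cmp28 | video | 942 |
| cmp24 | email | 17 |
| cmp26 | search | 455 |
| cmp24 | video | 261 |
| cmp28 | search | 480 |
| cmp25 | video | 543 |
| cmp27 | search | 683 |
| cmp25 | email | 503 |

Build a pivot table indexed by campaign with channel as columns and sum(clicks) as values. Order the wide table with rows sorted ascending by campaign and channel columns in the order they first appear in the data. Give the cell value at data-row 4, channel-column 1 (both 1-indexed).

777

With rows sorted ascending by campaign, row 4 is campaign=cmp27. channel columns in first-appearance order: display, search, email, video; column 1 is display.
Long rows with campaign=cmp27, channel=display: 538 + 239 = 777.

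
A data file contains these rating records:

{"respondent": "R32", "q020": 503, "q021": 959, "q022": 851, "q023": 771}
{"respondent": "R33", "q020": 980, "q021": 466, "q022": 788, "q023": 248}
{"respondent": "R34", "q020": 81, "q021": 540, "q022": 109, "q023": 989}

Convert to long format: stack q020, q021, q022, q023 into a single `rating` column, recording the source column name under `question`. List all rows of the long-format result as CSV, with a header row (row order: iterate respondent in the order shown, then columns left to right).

Each (respondent, column) pair becomes one row: 3 × 4 = 12 rows.
For example, (R32, q020) → rating=503.

respondent,question,rating
R32,q020,503
R32,q021,959
R32,q022,851
R32,q023,771
R33,q020,980
R33,q021,466
R33,q022,788
R33,q023,248
R34,q020,81
R34,q021,540
R34,q022,109
R34,q023,989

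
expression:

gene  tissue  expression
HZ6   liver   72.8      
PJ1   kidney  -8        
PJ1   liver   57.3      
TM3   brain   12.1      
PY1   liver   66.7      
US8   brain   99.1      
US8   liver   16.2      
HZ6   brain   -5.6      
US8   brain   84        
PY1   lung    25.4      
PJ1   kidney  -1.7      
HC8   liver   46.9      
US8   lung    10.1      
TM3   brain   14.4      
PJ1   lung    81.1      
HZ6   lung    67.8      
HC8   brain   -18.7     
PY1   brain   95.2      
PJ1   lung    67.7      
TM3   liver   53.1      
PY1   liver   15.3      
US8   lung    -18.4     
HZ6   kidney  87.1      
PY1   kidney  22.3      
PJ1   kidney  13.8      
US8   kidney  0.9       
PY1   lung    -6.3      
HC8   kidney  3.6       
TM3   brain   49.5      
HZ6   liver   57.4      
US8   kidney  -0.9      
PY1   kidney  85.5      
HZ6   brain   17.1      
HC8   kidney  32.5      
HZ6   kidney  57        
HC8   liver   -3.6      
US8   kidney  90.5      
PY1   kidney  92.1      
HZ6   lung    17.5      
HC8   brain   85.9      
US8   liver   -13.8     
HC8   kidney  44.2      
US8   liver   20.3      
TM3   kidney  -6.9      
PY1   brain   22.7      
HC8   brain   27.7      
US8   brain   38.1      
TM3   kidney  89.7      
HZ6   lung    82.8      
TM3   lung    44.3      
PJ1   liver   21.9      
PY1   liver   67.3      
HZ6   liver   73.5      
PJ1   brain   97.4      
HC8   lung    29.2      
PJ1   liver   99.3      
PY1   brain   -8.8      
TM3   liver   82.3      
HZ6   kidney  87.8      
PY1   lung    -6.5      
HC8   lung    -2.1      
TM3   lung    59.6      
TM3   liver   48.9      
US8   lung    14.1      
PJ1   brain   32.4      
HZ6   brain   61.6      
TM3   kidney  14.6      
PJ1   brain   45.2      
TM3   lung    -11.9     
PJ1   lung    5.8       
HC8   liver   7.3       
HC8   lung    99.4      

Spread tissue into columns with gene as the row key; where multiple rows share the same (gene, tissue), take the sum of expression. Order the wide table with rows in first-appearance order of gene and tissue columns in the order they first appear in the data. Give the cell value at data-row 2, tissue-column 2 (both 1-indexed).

With rows in first-appearance order of gene, row 2 is gene=PJ1. tissue columns in first-appearance order: liver, kidney, brain, lung; column 2 is kidney.
Long rows with gene=PJ1, tissue=kidney: -8 + -1.7 + 13.8 = 4.1.

4.1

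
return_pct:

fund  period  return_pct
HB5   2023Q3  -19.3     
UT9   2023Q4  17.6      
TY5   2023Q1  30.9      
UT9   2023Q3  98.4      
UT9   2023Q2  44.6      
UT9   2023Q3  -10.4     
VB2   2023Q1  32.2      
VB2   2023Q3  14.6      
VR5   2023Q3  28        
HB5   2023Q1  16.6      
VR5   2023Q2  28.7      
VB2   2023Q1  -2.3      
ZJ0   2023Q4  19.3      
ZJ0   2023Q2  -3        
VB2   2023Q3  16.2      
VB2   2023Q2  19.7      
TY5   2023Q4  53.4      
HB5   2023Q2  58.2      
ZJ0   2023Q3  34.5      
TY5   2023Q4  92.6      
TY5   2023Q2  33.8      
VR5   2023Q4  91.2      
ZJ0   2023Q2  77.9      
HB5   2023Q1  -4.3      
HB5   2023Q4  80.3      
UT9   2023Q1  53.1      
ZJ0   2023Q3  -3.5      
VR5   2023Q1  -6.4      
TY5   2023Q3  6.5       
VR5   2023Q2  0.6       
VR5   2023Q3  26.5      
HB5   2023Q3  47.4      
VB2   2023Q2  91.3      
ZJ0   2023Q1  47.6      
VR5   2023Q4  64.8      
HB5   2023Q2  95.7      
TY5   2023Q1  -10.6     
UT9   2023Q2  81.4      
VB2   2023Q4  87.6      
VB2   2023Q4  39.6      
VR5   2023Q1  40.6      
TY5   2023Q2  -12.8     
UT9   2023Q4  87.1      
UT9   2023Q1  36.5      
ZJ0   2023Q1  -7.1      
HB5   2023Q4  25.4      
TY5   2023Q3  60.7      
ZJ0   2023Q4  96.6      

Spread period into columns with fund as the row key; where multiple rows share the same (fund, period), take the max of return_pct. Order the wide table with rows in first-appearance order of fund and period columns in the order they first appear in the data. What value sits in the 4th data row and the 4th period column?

91.3

With rows in first-appearance order of fund, row 4 is fund=VB2. period columns in first-appearance order: 2023Q3, 2023Q4, 2023Q1, 2023Q2; column 4 is 2023Q2.
Long rows with fund=VB2, period=2023Q2: max(19.7, 91.3) = 91.3.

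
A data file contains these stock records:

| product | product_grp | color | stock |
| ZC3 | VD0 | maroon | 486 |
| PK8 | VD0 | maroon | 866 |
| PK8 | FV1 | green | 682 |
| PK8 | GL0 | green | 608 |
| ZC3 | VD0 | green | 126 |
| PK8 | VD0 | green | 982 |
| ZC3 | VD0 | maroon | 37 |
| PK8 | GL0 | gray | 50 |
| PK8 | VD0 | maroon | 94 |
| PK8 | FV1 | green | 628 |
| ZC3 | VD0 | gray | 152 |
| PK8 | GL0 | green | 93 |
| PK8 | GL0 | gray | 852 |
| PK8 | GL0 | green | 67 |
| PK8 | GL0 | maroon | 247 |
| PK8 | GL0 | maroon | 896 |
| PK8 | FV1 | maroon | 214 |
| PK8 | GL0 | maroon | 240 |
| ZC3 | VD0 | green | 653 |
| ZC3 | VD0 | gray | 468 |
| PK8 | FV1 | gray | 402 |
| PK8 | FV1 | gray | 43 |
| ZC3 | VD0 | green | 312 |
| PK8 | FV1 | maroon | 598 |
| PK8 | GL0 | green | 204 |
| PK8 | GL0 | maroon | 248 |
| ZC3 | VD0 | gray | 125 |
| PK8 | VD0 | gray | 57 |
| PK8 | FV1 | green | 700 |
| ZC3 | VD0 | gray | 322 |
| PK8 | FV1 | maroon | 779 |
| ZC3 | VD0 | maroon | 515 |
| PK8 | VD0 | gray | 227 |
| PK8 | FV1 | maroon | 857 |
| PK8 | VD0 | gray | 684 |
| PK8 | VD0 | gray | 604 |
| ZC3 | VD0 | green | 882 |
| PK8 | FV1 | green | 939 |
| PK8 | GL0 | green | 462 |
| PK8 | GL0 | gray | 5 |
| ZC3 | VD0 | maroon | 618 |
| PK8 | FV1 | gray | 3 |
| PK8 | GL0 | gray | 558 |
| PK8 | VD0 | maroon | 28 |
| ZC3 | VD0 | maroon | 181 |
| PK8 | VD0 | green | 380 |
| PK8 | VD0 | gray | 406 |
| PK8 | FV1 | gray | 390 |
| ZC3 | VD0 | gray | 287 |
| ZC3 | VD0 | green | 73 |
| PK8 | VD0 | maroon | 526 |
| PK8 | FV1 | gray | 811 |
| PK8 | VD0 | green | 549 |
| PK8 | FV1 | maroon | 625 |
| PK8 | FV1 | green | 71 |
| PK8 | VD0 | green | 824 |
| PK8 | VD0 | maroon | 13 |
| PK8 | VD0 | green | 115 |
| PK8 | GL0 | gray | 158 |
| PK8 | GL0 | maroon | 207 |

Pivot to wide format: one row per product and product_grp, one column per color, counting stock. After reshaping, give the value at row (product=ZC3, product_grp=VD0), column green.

5

Rows with product=ZC3, product_grp=VD0 and color=green: stock values are 126, 653, 312, 882, 73.
5 rows match — count = 5.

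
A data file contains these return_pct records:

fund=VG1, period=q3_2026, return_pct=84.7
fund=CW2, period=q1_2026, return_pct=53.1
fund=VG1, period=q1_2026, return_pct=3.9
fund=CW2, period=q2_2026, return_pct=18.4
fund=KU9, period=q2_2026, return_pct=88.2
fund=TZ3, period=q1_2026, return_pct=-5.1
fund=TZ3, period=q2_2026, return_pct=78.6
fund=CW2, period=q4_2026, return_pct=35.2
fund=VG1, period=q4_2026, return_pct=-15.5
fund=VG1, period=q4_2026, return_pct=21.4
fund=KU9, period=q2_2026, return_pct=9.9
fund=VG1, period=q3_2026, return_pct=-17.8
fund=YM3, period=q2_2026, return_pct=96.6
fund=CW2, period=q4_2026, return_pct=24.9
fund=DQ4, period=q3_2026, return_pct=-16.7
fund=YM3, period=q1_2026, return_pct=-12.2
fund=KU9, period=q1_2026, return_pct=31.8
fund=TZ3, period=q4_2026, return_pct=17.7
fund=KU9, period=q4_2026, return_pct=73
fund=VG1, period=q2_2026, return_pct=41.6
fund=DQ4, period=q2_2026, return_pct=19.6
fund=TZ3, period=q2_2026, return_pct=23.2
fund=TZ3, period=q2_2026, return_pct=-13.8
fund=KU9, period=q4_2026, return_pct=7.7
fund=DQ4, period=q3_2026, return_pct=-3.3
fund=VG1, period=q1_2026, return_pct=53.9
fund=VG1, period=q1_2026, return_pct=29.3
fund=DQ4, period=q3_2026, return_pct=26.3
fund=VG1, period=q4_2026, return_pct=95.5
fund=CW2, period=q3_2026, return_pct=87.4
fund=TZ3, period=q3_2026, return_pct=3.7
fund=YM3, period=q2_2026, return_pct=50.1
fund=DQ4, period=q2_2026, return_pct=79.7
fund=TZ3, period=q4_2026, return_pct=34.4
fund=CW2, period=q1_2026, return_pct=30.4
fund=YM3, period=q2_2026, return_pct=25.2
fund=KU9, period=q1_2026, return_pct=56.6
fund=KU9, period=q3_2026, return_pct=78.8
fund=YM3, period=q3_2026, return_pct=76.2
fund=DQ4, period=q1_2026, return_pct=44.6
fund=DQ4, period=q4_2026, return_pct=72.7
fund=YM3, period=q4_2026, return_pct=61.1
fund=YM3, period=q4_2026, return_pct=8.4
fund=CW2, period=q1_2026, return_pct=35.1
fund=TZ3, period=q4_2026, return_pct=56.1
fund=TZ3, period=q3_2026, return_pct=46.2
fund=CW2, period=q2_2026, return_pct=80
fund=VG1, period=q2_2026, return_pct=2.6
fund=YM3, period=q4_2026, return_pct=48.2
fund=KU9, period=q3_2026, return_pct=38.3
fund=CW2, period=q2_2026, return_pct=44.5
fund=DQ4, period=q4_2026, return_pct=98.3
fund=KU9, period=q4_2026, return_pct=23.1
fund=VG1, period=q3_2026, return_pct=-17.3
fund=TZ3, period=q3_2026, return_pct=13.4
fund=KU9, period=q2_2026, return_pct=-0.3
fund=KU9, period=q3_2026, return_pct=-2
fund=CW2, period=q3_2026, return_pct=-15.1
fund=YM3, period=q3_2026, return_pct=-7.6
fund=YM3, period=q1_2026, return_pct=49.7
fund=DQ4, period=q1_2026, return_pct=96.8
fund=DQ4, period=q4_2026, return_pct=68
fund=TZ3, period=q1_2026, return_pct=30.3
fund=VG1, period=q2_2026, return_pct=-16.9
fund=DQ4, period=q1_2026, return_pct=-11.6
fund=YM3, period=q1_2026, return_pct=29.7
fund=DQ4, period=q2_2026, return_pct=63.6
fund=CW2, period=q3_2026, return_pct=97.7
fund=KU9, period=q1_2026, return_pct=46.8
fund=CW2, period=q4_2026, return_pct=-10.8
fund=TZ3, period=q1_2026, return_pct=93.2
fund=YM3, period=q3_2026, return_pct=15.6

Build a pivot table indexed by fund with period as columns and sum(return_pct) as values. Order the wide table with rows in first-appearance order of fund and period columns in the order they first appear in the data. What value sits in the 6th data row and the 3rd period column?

With rows in first-appearance order of fund, row 6 is fund=DQ4. period columns in first-appearance order: q3_2026, q1_2026, q2_2026, q4_2026; column 3 is q2_2026.
Long rows with fund=DQ4, period=q2_2026: 19.6 + 79.7 + 63.6 = 162.9.

162.9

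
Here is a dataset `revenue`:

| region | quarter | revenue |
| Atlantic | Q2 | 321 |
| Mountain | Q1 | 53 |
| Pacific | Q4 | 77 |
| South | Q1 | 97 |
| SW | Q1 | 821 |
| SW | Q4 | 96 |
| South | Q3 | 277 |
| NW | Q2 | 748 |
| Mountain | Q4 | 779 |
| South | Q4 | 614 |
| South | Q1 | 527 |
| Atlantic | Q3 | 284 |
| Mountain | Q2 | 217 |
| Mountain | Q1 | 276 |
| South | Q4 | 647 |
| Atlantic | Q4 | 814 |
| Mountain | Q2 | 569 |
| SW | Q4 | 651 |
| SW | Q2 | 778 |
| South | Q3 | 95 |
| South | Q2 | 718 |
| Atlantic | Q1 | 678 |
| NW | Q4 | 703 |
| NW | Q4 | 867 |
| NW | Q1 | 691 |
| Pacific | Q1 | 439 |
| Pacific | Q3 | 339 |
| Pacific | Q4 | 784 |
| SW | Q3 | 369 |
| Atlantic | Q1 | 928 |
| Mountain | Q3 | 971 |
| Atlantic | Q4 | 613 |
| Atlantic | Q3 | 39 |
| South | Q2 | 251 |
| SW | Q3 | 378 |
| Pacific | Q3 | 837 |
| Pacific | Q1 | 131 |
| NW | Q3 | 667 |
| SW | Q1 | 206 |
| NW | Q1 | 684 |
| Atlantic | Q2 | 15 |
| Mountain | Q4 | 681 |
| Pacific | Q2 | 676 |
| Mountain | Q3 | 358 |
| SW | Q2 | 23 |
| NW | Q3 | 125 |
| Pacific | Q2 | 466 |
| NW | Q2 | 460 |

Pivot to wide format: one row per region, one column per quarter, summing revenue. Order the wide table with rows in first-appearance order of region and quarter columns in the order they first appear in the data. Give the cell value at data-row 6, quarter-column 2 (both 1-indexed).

With rows in first-appearance order of region, row 6 is region=NW. quarter columns in first-appearance order: Q2, Q1, Q4, Q3; column 2 is Q1.
Long rows with region=NW, quarter=Q1: 691 + 684 = 1375.

1375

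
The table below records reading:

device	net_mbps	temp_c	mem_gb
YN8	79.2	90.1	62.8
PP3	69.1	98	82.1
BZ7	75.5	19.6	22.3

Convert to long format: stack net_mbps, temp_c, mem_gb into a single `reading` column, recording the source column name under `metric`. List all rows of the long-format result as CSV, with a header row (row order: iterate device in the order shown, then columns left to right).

device,metric,reading
YN8,net_mbps,79.2
YN8,temp_c,90.1
YN8,mem_gb,62.8
PP3,net_mbps,69.1
PP3,temp_c,98
PP3,mem_gb,82.1
BZ7,net_mbps,75.5
BZ7,temp_c,19.6
BZ7,mem_gb,22.3

Each (device, column) pair becomes one row: 3 × 3 = 9 rows.
For example, (YN8, net_mbps) → reading=79.2.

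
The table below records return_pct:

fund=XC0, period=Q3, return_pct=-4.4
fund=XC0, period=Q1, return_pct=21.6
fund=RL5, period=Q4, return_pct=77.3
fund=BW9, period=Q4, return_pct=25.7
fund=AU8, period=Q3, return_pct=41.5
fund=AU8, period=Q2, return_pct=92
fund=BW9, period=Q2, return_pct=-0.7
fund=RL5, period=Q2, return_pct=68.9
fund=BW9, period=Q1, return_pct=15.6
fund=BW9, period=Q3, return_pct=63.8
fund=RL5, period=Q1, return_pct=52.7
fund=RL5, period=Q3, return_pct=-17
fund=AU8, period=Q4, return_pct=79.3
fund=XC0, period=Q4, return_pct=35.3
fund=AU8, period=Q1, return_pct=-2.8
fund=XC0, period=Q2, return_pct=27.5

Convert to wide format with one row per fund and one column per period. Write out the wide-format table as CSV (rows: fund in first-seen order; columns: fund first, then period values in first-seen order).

Columns: fund plus the 4 distinct period values (Q3, Q1, Q4, Q2).
For example, row XC0 column Q3 takes return_pct=-4.4 from the long row (XC0, Q3).

fund,Q3,Q1,Q4,Q2
XC0,-4.4,21.6,35.3,27.5
RL5,-17,52.7,77.3,68.9
BW9,63.8,15.6,25.7,-0.7
AU8,41.5,-2.8,79.3,92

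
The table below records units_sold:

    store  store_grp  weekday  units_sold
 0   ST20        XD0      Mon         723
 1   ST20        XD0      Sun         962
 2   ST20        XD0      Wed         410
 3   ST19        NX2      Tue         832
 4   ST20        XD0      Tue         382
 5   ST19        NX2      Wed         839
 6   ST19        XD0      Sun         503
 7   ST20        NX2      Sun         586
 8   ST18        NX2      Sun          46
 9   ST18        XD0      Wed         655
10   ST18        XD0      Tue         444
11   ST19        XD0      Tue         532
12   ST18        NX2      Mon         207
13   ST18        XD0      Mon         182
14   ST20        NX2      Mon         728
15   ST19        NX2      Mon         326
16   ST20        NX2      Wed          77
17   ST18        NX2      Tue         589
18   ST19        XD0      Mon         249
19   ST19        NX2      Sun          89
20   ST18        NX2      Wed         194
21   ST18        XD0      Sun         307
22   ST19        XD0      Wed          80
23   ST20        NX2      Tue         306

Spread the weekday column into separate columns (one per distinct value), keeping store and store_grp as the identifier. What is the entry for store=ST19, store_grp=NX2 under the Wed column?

839

Wide layout: rows indexed by store and store_grp, columns are the 4 distinct weekday values (Mon, Sun, Wed, Tue).
Cell (store=ST19, store_grp=NX2, weekday=Wed) draws from the long row where store=ST19, store_grp=NX2 and weekday=Wed, which has units_sold=839.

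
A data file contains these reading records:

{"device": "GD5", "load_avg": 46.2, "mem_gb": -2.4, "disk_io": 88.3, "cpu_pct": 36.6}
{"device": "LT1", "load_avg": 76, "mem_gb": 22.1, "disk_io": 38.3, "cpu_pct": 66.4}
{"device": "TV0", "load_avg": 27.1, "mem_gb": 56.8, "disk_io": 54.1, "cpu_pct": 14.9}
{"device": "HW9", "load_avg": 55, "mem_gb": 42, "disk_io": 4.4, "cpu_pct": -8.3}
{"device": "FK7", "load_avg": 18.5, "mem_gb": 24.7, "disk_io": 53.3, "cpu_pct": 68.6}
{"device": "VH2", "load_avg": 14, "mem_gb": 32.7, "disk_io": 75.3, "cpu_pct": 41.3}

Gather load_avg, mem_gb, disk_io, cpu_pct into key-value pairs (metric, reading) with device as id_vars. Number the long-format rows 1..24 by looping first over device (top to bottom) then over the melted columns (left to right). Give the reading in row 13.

24 rows total (6 × 4). Row 13: index ⌊(13-1)/4⌋ = 3 into device → HW9; (13-1) mod 4 = 0 into the melted columns → load_avg.
So row 13 is (HW9, load_avg, 55); reading = 55.

55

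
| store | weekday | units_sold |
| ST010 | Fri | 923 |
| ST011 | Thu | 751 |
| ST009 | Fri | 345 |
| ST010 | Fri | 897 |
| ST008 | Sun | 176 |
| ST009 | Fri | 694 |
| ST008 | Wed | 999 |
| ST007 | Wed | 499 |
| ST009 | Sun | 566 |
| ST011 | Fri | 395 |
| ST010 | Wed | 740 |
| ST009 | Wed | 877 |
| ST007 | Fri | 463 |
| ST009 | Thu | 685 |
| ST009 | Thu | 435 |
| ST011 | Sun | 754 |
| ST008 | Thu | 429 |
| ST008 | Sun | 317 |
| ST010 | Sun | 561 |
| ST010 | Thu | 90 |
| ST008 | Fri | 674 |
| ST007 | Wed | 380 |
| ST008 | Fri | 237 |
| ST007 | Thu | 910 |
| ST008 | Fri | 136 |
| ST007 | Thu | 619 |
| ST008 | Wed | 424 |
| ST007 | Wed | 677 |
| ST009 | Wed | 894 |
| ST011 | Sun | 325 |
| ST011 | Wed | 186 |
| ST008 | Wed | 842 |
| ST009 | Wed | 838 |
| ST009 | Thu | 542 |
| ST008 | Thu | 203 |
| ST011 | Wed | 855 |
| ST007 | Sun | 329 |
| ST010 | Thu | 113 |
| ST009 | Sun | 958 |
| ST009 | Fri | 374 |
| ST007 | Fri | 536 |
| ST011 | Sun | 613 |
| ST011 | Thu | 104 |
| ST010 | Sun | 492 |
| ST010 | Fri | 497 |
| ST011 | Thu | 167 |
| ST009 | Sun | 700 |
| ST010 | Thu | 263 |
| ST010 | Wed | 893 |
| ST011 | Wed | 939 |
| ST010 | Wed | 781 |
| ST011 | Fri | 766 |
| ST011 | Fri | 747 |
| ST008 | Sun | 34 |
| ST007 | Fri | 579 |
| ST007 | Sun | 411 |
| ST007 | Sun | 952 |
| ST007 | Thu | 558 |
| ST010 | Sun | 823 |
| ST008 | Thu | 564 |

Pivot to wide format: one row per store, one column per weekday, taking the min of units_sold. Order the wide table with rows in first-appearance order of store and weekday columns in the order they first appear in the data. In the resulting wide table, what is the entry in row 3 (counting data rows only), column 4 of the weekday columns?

With rows in first-appearance order of store, row 3 is store=ST009. weekday columns in first-appearance order: Fri, Thu, Sun, Wed; column 4 is Wed.
Long rows with store=ST009, weekday=Wed: min(877, 894, 838) = 838.

838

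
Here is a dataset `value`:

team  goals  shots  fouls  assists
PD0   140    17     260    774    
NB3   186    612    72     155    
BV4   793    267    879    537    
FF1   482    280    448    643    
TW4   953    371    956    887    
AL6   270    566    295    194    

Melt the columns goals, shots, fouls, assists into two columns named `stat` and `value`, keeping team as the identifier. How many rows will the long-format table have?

24

6 team values × 4 melted columns = 24 rows.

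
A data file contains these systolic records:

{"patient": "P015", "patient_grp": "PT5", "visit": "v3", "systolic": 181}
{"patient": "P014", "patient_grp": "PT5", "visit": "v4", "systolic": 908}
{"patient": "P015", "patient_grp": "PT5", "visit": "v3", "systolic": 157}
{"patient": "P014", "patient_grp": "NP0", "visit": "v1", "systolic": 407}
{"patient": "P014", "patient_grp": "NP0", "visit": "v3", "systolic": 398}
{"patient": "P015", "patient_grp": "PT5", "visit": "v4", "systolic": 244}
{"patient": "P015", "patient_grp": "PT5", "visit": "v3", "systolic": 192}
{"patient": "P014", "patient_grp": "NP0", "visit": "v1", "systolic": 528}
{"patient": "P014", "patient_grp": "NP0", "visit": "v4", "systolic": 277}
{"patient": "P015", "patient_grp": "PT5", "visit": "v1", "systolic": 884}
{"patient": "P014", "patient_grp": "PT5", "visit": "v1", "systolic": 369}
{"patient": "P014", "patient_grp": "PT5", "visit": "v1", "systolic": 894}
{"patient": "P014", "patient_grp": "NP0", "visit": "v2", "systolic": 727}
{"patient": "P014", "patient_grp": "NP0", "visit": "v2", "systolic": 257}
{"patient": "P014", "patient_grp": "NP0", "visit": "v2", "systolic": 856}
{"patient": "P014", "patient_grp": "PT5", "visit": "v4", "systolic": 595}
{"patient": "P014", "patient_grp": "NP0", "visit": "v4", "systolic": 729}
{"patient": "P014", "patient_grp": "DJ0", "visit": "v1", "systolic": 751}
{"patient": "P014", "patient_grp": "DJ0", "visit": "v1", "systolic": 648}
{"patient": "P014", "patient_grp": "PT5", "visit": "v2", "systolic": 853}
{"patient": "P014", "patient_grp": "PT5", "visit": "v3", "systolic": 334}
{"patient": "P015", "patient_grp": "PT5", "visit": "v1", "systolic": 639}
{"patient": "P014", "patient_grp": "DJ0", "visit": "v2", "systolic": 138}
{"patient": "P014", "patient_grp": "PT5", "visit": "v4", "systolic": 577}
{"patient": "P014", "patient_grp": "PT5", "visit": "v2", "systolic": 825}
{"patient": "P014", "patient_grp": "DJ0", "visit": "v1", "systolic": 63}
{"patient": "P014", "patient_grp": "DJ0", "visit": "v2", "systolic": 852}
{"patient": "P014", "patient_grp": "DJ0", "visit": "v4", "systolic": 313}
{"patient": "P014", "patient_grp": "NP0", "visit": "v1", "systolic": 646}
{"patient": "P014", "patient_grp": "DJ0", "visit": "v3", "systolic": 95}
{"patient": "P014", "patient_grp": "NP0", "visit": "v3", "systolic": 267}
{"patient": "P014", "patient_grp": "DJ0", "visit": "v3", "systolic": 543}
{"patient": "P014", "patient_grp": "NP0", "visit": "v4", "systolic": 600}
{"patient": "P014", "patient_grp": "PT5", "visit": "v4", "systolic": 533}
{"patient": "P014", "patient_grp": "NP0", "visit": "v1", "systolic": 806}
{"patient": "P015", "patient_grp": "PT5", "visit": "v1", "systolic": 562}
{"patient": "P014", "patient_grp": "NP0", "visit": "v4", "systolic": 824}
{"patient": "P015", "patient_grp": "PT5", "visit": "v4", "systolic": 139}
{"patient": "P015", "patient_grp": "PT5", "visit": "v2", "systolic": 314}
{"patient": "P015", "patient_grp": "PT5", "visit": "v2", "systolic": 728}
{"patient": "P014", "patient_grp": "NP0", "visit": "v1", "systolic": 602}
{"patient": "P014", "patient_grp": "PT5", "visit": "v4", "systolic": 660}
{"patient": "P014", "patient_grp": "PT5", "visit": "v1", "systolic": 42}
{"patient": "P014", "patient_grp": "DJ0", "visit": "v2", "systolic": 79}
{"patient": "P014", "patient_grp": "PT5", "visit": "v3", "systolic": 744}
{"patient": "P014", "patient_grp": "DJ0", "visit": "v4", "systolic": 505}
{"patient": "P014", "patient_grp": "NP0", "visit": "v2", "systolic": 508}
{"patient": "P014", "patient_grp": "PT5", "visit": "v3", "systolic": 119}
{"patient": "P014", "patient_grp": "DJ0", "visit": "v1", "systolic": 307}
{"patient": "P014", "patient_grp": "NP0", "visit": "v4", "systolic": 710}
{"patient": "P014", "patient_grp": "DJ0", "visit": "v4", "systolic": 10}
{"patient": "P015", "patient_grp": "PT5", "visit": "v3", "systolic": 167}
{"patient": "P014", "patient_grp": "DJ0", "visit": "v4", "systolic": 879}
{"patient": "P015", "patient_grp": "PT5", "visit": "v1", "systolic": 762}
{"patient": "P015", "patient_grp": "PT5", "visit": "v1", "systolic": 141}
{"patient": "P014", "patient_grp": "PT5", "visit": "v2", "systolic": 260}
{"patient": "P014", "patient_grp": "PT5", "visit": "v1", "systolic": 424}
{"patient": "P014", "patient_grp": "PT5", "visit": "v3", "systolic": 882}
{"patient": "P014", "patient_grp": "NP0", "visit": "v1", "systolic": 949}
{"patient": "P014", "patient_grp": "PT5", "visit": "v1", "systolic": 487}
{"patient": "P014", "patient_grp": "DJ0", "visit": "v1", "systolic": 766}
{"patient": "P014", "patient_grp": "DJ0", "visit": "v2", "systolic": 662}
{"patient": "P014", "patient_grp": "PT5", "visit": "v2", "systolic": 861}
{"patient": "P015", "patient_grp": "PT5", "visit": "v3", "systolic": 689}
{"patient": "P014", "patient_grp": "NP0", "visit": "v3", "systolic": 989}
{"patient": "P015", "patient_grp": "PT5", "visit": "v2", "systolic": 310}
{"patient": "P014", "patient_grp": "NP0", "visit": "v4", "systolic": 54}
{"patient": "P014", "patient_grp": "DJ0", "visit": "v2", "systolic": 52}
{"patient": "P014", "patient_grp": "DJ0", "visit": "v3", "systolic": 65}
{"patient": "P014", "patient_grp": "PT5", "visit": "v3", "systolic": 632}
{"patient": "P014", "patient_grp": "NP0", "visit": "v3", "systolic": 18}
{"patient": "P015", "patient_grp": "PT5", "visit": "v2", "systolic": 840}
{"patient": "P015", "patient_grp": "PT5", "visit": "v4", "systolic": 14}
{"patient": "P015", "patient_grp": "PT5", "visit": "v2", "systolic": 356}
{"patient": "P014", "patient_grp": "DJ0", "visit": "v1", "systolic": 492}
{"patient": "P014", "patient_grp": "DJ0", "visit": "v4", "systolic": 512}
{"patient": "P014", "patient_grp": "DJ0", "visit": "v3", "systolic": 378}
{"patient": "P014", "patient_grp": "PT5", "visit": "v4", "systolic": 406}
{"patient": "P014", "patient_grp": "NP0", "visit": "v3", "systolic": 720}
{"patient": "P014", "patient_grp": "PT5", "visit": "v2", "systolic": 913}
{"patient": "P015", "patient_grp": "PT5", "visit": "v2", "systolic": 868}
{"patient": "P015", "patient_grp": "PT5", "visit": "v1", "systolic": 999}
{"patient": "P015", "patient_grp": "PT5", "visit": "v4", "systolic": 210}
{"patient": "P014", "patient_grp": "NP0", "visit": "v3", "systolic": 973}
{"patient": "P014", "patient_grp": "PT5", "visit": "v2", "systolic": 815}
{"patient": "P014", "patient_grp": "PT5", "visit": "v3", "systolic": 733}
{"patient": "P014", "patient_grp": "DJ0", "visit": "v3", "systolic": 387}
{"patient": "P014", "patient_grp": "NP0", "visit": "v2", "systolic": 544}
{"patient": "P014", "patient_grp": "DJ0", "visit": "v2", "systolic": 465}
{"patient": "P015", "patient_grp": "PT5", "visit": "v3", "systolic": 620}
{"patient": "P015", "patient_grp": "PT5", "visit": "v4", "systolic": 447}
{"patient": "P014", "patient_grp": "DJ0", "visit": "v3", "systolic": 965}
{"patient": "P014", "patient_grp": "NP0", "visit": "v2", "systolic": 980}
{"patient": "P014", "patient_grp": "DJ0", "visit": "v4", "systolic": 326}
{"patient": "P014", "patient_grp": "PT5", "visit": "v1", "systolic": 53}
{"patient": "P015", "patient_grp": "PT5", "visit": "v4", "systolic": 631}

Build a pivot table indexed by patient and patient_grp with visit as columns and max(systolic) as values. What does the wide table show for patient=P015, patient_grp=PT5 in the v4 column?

Rows with patient=P015, patient_grp=PT5 and visit=v4: systolic values are 244, 139, 14, 210, 447, 631.
max(244, 139, 14, 210, 447, 631) = 631.

631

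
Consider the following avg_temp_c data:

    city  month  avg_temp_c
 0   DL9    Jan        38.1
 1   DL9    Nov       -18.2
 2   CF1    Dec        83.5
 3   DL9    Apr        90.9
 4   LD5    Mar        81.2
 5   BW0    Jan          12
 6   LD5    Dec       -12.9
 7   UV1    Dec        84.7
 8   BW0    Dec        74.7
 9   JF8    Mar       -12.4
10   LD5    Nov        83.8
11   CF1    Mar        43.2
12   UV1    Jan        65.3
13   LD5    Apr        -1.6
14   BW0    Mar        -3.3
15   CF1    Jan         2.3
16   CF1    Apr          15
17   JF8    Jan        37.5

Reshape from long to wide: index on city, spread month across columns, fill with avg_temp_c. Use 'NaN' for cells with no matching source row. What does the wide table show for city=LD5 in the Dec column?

-12.9

The long row with city=LD5, month=Dec has avg_temp_c=-12.9.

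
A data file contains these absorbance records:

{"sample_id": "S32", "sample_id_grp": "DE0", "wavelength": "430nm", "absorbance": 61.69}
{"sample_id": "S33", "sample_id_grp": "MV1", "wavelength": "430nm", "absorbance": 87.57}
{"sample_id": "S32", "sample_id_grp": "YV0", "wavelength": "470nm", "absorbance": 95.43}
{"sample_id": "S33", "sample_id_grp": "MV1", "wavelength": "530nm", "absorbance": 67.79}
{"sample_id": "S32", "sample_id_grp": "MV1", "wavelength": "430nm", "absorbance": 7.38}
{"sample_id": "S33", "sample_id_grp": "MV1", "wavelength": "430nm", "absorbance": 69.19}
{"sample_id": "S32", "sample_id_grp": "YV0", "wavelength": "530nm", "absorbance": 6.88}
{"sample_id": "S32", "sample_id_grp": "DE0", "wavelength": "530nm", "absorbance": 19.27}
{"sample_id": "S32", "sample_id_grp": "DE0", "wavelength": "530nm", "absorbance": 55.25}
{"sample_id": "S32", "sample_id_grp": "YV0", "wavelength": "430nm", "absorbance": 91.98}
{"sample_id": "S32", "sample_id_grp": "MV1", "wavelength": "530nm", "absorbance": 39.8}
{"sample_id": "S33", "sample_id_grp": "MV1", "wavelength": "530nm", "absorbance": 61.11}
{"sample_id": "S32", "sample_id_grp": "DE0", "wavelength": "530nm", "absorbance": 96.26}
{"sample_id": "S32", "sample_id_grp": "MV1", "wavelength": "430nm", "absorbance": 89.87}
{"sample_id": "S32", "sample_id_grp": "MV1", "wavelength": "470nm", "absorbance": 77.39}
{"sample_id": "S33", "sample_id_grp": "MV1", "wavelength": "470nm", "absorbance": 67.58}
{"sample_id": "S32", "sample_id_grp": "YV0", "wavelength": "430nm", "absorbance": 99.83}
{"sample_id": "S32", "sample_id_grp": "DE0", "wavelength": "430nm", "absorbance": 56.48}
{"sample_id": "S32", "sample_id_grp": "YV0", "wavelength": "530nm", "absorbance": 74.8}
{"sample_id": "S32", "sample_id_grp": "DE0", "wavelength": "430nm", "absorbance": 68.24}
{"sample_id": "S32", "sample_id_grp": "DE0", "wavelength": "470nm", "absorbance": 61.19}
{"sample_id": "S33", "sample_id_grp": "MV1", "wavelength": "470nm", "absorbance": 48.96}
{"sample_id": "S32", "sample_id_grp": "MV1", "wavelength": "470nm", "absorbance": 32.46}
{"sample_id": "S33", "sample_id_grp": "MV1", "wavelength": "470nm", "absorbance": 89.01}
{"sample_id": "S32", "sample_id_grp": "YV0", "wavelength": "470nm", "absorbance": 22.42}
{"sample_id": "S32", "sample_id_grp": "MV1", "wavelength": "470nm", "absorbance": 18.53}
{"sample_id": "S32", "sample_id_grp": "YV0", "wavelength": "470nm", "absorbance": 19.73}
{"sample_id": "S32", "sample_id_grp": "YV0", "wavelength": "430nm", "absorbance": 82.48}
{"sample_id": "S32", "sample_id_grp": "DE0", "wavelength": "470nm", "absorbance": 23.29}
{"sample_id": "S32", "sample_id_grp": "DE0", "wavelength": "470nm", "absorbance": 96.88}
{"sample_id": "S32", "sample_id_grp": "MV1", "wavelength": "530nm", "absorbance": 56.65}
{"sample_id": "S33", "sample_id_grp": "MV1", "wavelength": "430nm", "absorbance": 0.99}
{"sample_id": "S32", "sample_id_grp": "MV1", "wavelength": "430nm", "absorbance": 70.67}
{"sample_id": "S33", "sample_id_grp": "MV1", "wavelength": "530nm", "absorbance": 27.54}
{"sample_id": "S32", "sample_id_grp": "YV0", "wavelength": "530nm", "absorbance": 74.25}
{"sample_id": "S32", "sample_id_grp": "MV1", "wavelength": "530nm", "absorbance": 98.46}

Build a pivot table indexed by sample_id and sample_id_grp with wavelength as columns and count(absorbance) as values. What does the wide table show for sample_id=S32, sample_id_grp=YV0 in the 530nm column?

Rows with sample_id=S32, sample_id_grp=YV0 and wavelength=530nm: absorbance values are 6.88, 74.8, 74.25.
3 rows match — count = 3.

3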